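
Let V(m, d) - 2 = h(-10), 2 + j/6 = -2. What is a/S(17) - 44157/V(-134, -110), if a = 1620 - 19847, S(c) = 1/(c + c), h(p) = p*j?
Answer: -150015913/242 ≈ -6.1990e+5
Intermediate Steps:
j = -24 (j = -12 + 6*(-2) = -12 - 12 = -24)
h(p) = -24*p (h(p) = p*(-24) = -24*p)
S(c) = 1/(2*c)
a = -18227
V(m, d) = 242 (V(m, d) = 2 - 24*(-10) = 2 + 240 = 242)
a/S(17) - 44157/V(-134, -110) = -18227/((½)/17) - 44157/242 = -18227/((½)*(1/17)) - 44157*1/242 = -18227/1/34 - 44157/242 = -18227*34 - 44157/242 = -619718 - 44157/242 = -150015913/242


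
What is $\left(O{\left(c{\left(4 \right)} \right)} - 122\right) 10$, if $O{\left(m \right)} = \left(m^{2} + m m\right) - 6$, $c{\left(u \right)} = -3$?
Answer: $-1100$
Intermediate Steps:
$O{\left(m \right)} = -6 + 2 m^{2}$ ($O{\left(m \right)} = \left(m^{2} + m^{2}\right) - 6 = 2 m^{2} - 6 = -6 + 2 m^{2}$)
$\left(O{\left(c{\left(4 \right)} \right)} - 122\right) 10 = \left(\left(-6 + 2 \left(-3\right)^{2}\right) - 122\right) 10 = \left(\left(-6 + 2 \cdot 9\right) - 122\right) 10 = \left(\left(-6 + 18\right) - 122\right) 10 = \left(12 - 122\right) 10 = \left(-110\right) 10 = -1100$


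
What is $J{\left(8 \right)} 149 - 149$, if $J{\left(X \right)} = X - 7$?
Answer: $0$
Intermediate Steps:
$J{\left(X \right)} = -7 + X$ ($J{\left(X \right)} = X - 7 = -7 + X$)
$J{\left(8 \right)} 149 - 149 = \left(-7 + 8\right) 149 - 149 = 1 \cdot 149 - 149 = 149 - 149 = 0$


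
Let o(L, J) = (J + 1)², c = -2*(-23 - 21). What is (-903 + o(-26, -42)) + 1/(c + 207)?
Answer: 229511/295 ≈ 778.00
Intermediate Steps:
c = 88 (c = -2*(-44) = 88)
o(L, J) = (1 + J)²
(-903 + o(-26, -42)) + 1/(c + 207) = (-903 + (1 - 42)²) + 1/(88 + 207) = (-903 + (-41)²) + 1/295 = (-903 + 1681) + 1/295 = 778 + 1/295 = 229511/295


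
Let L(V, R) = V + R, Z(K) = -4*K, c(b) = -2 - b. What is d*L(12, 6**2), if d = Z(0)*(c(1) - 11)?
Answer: 0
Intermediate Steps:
L(V, R) = R + V
d = 0 (d = (-4*0)*((-2 - 1*1) - 11) = 0*((-2 - 1) - 11) = 0*(-3 - 11) = 0*(-14) = 0)
d*L(12, 6**2) = 0*(6**2 + 12) = 0*(36 + 12) = 0*48 = 0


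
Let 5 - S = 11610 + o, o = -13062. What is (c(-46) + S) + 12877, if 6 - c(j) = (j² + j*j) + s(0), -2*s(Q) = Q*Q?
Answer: 10108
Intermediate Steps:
s(Q) = -Q²/2 (s(Q) = -Q*Q/2 = -Q²/2)
S = 1457 (S = 5 - (11610 - 13062) = 5 - 1*(-1452) = 5 + 1452 = 1457)
c(j) = 6 - 2*j² (c(j) = 6 - ((j² + j*j) - ½*0²) = 6 - ((j² + j²) - ½*0) = 6 - (2*j² + 0) = 6 - 2*j²)
(c(-46) + S) + 12877 = ((6 - 2*(-46)²) + 1457) + 12877 = ((6 - 2*2116) + 1457) + 12877 = ((6 - 4232) + 1457) + 12877 = (-4226 + 1457) + 12877 = -2769 + 12877 = 10108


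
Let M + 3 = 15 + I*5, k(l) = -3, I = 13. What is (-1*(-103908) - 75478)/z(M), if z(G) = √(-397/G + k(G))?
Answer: -14215*I*√12089/157 ≈ -9955.0*I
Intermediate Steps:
M = 77 (M = -3 + (15 + 13*5) = -3 + (15 + 65) = -3 + 80 = 77)
z(G) = √(-3 - 397/G) (z(G) = √(-397/G - 3) = √(-3 - 397/G))
(-1*(-103908) - 75478)/z(M) = (-1*(-103908) - 75478)/(√(-3 - 397/77)) = (103908 - 75478)/(√(-3 - 397*1/77)) = 28430/(√(-3 - 397/77)) = 28430/(√(-628/77)) = 28430/((2*I*√12089/77)) = 28430*(-I*√12089/314) = -14215*I*√12089/157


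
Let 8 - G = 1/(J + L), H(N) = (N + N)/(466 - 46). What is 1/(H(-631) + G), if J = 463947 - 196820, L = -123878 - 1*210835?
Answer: 3548265/17724481 ≈ 0.20019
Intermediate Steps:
L = -334713 (L = -123878 - 210835 = -334713)
J = 267127
H(N) = N/210 (H(N) = (2*N)/420 = (2*N)*(1/420) = N/210)
G = 540689/67586 (G = 8 - 1/(267127 - 334713) = 8 - 1/(-67586) = 8 - 1*(-1/67586) = 8 + 1/67586 = 540689/67586 ≈ 8.0000)
1/(H(-631) + G) = 1/((1/210)*(-631) + 540689/67586) = 1/(-631/210 + 540689/67586) = 1/(17724481/3548265) = 3548265/17724481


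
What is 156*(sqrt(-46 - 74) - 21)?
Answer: -3276 + 312*I*sqrt(30) ≈ -3276.0 + 1708.9*I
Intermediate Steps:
156*(sqrt(-46 - 74) - 21) = 156*(sqrt(-120) - 21) = 156*(2*I*sqrt(30) - 21) = 156*(-21 + 2*I*sqrt(30)) = -3276 + 312*I*sqrt(30)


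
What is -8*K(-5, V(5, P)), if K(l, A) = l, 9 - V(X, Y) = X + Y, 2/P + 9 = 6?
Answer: 40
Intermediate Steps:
P = -⅔ (P = 2/(-9 + 6) = 2/(-3) = 2*(-⅓) = -⅔ ≈ -0.66667)
V(X, Y) = 9 - X - Y (V(X, Y) = 9 - (X + Y) = 9 + (-X - Y) = 9 - X - Y)
-8*K(-5, V(5, P)) = -8*(-5) = 40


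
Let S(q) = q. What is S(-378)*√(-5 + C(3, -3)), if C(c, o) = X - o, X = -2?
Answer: -756*I ≈ -756.0*I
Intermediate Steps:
C(c, o) = -2 - o
S(-378)*√(-5 + C(3, -3)) = -378*√(-5 + (-2 - 1*(-3))) = -378*√(-5 + (-2 + 3)) = -378*√(-5 + 1) = -756*I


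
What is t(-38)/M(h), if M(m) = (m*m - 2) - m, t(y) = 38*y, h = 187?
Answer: -361/8695 ≈ -0.041518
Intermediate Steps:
M(m) = -2 + m² - m (M(m) = (m² - 2) - m = (-2 + m²) - m = -2 + m² - m)
t(-38)/M(h) = (38*(-38))/(-2 + 187² - 1*187) = -1444/(-2 + 34969 - 187) = -1444/34780 = -1444*1/34780 = -361/8695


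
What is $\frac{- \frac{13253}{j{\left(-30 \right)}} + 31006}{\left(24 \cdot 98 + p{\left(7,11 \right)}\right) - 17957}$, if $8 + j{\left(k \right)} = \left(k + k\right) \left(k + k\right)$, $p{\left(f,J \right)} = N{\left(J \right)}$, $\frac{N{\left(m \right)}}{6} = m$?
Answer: $- \frac{111360299}{55816088} \approx -1.9951$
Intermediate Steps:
$N{\left(m \right)} = 6 m$
$p{\left(f,J \right)} = 6 J$
$j{\left(k \right)} = -8 + 4 k^{2}$ ($j{\left(k \right)} = -8 + \left(k + k\right) \left(k + k\right) = -8 + 2 k 2 k = -8 + 4 k^{2}$)
$\frac{- \frac{13253}{j{\left(-30 \right)}} + 31006}{\left(24 \cdot 98 + p{\left(7,11 \right)}\right) - 17957} = \frac{- \frac{13253}{-8 + 4 \left(-30\right)^{2}} + 31006}{\left(24 \cdot 98 + 6 \cdot 11\right) - 17957} = \frac{- \frac{13253}{-8 + 4 \cdot 900} + 31006}{\left(2352 + 66\right) - 17957} = \frac{- \frac{13253}{-8 + 3600} + 31006}{2418 - 17957} = \frac{- \frac{13253}{3592} + 31006}{-15539} = \left(\left(-13253\right) \frac{1}{3592} + 31006\right) \left(- \frac{1}{15539}\right) = \left(- \frac{13253}{3592} + 31006\right) \left(- \frac{1}{15539}\right) = \frac{111360299}{3592} \left(- \frac{1}{15539}\right) = - \frac{111360299}{55816088}$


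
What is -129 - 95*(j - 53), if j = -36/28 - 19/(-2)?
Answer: 57759/14 ≈ 4125.6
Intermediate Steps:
j = 115/14 (j = -36*1/28 - 19*(-½) = -9/7 + 19/2 = 115/14 ≈ 8.2143)
-129 - 95*(j - 53) = -129 - 95*(115/14 - 53) = -129 - 95*(-627/14) = -129 + 59565/14 = 57759/14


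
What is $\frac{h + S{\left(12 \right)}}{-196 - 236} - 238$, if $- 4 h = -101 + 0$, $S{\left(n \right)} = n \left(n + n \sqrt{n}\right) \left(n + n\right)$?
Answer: $- \frac{425189}{1728} - 16 \sqrt{3} \approx -273.77$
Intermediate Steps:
$S{\left(n \right)} = 2 n^{2} \left(n + n^{\frac{3}{2}}\right)$ ($S{\left(n \right)} = n \left(n + n^{\frac{3}{2}}\right) 2 n = n 2 n \left(n + n^{\frac{3}{2}}\right) = 2 n^{2} \left(n + n^{\frac{3}{2}}\right)$)
$h = \frac{101}{4}$ ($h = - \frac{-101 + 0}{4} = \left(- \frac{1}{4}\right) \left(-101\right) = \frac{101}{4} \approx 25.25$)
$\frac{h + S{\left(12 \right)}}{-196 - 236} - 238 = \frac{\frac{101}{4} + \left(2 \cdot 12^{3} + 2 \cdot 12^{\frac{7}{2}}\right)}{-196 - 236} - 238 = \frac{\frac{101}{4} + \left(2 \cdot 1728 + 2 \cdot 3456 \sqrt{3}\right)}{-432} - 238 = \left(\frac{101}{4} + \left(3456 + 6912 \sqrt{3}\right)\right) \left(- \frac{1}{432}\right) - 238 = \left(\frac{13925}{4} + 6912 \sqrt{3}\right) \left(- \frac{1}{432}\right) - 238 = \left(- \frac{13925}{1728} - 16 \sqrt{3}\right) - 238 = - \frac{425189}{1728} - 16 \sqrt{3}$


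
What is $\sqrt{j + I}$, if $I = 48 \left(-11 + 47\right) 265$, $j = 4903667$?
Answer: $\sqrt{5361587} \approx 2315.5$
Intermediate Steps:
$I = 457920$ ($I = 48 \cdot 36 \cdot 265 = 1728 \cdot 265 = 457920$)
$\sqrt{j + I} = \sqrt{4903667 + 457920} = \sqrt{5361587}$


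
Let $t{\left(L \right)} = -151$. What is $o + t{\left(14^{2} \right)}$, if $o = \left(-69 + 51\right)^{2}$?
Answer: $173$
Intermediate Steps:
$o = 324$ ($o = \left(-18\right)^{2} = 324$)
$o + t{\left(14^{2} \right)} = 324 - 151 = 173$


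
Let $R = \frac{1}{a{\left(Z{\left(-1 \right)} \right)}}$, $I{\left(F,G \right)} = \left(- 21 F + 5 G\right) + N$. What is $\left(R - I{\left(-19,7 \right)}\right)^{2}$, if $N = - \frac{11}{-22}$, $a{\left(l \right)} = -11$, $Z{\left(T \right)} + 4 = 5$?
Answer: $\frac{91412721}{484} \approx 1.8887 \cdot 10^{5}$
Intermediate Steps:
$Z{\left(T \right)} = 1$ ($Z{\left(T \right)} = -4 + 5 = 1$)
$N = \frac{1}{2}$ ($N = \left(-11\right) \left(- \frac{1}{22}\right) = \frac{1}{2} \approx 0.5$)
$I{\left(F,G \right)} = \frac{1}{2} - 21 F + 5 G$ ($I{\left(F,G \right)} = \left(- 21 F + 5 G\right) + \frac{1}{2} = \frac{1}{2} - 21 F + 5 G$)
$R = - \frac{1}{11}$ ($R = \frac{1}{-11} = - \frac{1}{11} \approx -0.090909$)
$\left(R - I{\left(-19,7 \right)}\right)^{2} = \left(- \frac{1}{11} - \left(\frac{1}{2} - -399 + 5 \cdot 7\right)\right)^{2} = \left(- \frac{1}{11} - \left(\frac{1}{2} + 399 + 35\right)\right)^{2} = \left(- \frac{1}{11} - \frac{869}{2}\right)^{2} = \left(- \frac{9561}{22}\right)^{2} = \frac{91412721}{484}$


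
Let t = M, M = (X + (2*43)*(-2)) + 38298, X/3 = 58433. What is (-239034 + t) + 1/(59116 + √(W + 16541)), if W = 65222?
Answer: -89493715658921/3494619693 - √81763/3494619693 ≈ -25609.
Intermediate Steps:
X = 175299 (X = 3*58433 = 175299)
M = 213425 (M = (175299 + (2*43)*(-2)) + 38298 = (175299 + 86*(-2)) + 38298 = (175299 - 172) + 38298 = 175127 + 38298 = 213425)
t = 213425
(-239034 + t) + 1/(59116 + √(W + 16541)) = (-239034 + 213425) + 1/(59116 + √(65222 + 16541)) = -25609 + 1/(59116 + √81763)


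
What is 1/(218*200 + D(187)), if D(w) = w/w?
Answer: 1/43601 ≈ 2.2935e-5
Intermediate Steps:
D(w) = 1
1/(218*200 + D(187)) = 1/(218*200 + 1) = 1/(43600 + 1) = 1/43601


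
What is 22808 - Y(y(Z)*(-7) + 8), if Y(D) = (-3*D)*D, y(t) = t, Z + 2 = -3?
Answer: 28355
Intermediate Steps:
Z = -5 (Z = -2 - 3 = -5)
Y(D) = -3*D²
22808 - Y(y(Z)*(-7) + 8) = 22808 - (-3)*(-5*(-7) + 8)² = 22808 - (-3)*(35 + 8)² = 22808 - (-3)*43² = 22808 - (-3)*1849 = 22808 - 1*(-5547) = 22808 + 5547 = 28355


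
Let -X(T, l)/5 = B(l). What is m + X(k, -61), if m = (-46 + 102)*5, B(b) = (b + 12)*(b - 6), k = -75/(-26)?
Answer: -16135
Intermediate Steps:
k = 75/26 (k = -75*(-1/26) = 75/26 ≈ 2.8846)
B(b) = (-6 + b)*(12 + b) (B(b) = (12 + b)*(-6 + b) = (-6 + b)*(12 + b))
X(T, l) = 360 - 30*l - 5*l**2 (X(T, l) = -5*(-72 + l**2 + 6*l) = 360 - 30*l - 5*l**2)
m = 280 (m = 56*5 = 280)
m + X(k, -61) = 280 + (360 - 30*(-61) - 5*(-61)**2) = 280 + (360 + 1830 - 5*3721) = 280 + (360 + 1830 - 18605) = 280 - 16415 = -16135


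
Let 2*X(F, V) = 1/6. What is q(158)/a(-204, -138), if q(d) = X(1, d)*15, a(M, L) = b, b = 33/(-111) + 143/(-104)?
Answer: -74/99 ≈ -0.74747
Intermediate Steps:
b = -495/296 (b = 33*(-1/111) + 143*(-1/104) = -11/37 - 11/8 = -495/296 ≈ -1.6723)
X(F, V) = 1/12 (X(F, V) = (½)/6 = (½)*(⅙) = 1/12)
a(M, L) = -495/296
q(d) = 5/4 (q(d) = (1/12)*15 = 5/4)
q(158)/a(-204, -138) = 5/(4*(-495/296)) = (5/4)*(-296/495) = -74/99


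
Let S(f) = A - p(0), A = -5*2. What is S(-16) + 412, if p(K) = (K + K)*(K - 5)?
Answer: 402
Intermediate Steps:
A = -10
p(K) = 2*K*(-5 + K) (p(K) = (2*K)*(-5 + K) = 2*K*(-5 + K))
S(f) = -10 (S(f) = -10 - 2*0*(-5 + 0) = -10 - 2*0*(-5) = -10 - 1*0 = -10 + 0 = -10)
S(-16) + 412 = -10 + 412 = 402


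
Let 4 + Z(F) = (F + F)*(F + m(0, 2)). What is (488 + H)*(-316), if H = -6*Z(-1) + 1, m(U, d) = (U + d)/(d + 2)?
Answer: -160212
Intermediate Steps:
m(U, d) = (U + d)/(2 + d)
Z(F) = -4 + 2*F*(½ + F) (Z(F) = -4 + (F + F)*(F + (0 + 2)/(2 + 2)) = -4 + (2*F)*(F + 2/4) = -4 + (2*F)*(F + (¼)*2) = -4 + (2*F)*(F + ½) = -4 + (2*F)*(½ + F) = -4 + 2*F*(½ + F))
H = 19 (H = -6*(-4 - 1 + 2*(-1)²) + 1 = -6*(-4 - 1 + 2*1) + 1 = -6*(-4 - 1 + 2) + 1 = -6*(-3) + 1 = 18 + 1 = 19)
(488 + H)*(-316) = (488 + 19)*(-316) = 507*(-316) = -160212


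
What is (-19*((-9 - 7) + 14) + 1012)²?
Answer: 1102500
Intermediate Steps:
(-19*((-9 - 7) + 14) + 1012)² = (-19*(-16 + 14) + 1012)² = (-19*(-2) + 1012)² = (38 + 1012)² = 1050² = 1102500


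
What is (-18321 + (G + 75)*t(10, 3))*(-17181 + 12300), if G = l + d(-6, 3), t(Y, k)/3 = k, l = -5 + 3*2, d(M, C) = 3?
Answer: 85954410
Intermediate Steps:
l = 1 (l = -5 + 6 = 1)
t(Y, k) = 3*k
G = 4 (G = 1 + 3 = 4)
(-18321 + (G + 75)*t(10, 3))*(-17181 + 12300) = (-18321 + (4 + 75)*(3*3))*(-17181 + 12300) = (-18321 + 79*9)*(-4881) = (-18321 + 711)*(-4881) = -17610*(-4881) = 85954410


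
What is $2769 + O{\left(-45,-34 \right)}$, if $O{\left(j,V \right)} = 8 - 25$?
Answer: $2752$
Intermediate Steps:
$O{\left(j,V \right)} = -17$ ($O{\left(j,V \right)} = 8 - 25 = -17$)
$2769 + O{\left(-45,-34 \right)} = 2769 - 17 = 2752$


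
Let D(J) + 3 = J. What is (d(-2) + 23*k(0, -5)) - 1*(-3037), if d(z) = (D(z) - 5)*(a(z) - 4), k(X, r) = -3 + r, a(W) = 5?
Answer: 2843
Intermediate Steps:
D(J) = -3 + J
d(z) = -8 + z (d(z) = ((-3 + z) - 5)*(5 - 4) = (-8 + z)*1 = -8 + z)
(d(-2) + 23*k(0, -5)) - 1*(-3037) = ((-8 - 2) + 23*(-3 - 5)) - 1*(-3037) = (-10 + 23*(-8)) + 3037 = (-10 - 184) + 3037 = -194 + 3037 = 2843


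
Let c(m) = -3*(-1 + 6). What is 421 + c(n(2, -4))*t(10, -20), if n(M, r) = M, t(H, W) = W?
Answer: 721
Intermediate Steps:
c(m) = -15 (c(m) = -3*5 = -15)
421 + c(n(2, -4))*t(10, -20) = 421 - 15*(-20) = 421 + 300 = 721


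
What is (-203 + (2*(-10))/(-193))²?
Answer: 1533427281/37249 ≈ 41167.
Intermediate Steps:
(-203 + (2*(-10))/(-193))² = (-203 - 20*(-1/193))² = (-203 + 20/193)² = (-39159/193)² = 1533427281/37249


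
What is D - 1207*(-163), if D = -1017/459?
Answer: 10033678/51 ≈ 1.9674e+5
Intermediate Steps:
D = -113/51 (D = -1017*1/459 = -113/51 ≈ -2.2157)
D - 1207*(-163) = -113/51 - 1207*(-163) = -113/51 + 196741 = 10033678/51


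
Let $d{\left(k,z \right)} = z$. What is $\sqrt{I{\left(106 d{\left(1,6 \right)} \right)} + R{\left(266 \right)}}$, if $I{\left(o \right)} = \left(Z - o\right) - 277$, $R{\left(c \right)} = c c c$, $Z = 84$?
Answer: $\sqrt{18820267} \approx 4338.2$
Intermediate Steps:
$R{\left(c \right)} = c^{3}$ ($R{\left(c \right)} = c^{2} c = c^{3}$)
$I{\left(o \right)} = -193 - o$ ($I{\left(o \right)} = \left(84 - o\right) - 277 = -193 - o$)
$\sqrt{I{\left(106 d{\left(1,6 \right)} \right)} + R{\left(266 \right)}} = \sqrt{\left(-193 - 106 \cdot 6\right) + 266^{3}} = \sqrt{\left(-193 - 636\right) + 18821096} = \sqrt{-829 + 18821096} = \sqrt{18820267}$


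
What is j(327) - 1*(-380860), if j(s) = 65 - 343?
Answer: 380582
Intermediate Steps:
j(s) = -278
j(327) - 1*(-380860) = -278 - 1*(-380860) = -278 + 380860 = 380582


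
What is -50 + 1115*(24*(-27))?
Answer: -722570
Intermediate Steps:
-50 + 1115*(24*(-27)) = -50 + 1115*(-648) = -50 - 722520 = -722570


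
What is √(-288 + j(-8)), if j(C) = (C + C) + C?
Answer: 2*I*√78 ≈ 17.664*I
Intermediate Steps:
j(C) = 3*C (j(C) = 2*C + C = 3*C)
√(-288 + j(-8)) = √(-288 + 3*(-8)) = √(-288 - 24) = √(-312) = 2*I*√78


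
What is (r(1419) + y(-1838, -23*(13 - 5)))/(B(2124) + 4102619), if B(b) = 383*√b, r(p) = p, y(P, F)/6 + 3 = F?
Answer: 1218477843/16831171091725 - 682506*√59/16831171091725 ≈ 7.2083e-5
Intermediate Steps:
y(P, F) = -18 + 6*F
(r(1419) + y(-1838, -23*(13 - 5)))/(B(2124) + 4102619) = (1419 + (-18 + 6*(-23*(13 - 5))))/(383*√2124 + 4102619) = (1419 + (-18 + 6*(-23*8)))/(383*(6*√59) + 4102619) = (1419 + (-18 + 6*(-184)))/(2298*√59 + 4102619) = (1419 + (-18 - 1104))/(4102619 + 2298*√59) = (1419 - 1122)/(4102619 + 2298*√59) = 297/(4102619 + 2298*√59)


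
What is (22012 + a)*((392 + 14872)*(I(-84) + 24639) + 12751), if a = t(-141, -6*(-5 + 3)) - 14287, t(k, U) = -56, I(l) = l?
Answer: 2874496658299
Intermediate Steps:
a = -14343 (a = -56 - 14287 = -14343)
(22012 + a)*((392 + 14872)*(I(-84) + 24639) + 12751) = (22012 - 14343)*((392 + 14872)*(-84 + 24639) + 12751) = 7669*(15264*24555 + 12751) = 7669*(374807520 + 12751) = 7669*374820271 = 2874496658299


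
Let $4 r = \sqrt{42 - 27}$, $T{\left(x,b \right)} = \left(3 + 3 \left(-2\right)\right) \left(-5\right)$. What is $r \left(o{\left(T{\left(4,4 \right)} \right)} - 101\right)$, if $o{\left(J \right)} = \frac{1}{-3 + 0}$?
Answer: $- \frac{76 \sqrt{15}}{3} \approx -98.116$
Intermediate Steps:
$T{\left(x,b \right)} = 15$ ($T{\left(x,b \right)} = \left(3 - 6\right) \left(-5\right) = \left(-3\right) \left(-5\right) = 15$)
$r = \frac{\sqrt{15}}{4}$ ($r = \frac{\sqrt{42 - 27}}{4} = \frac{\sqrt{15}}{4} \approx 0.96825$)
$o{\left(J \right)} = - \frac{1}{3}$ ($o{\left(J \right)} = \frac{1}{-3} = - \frac{1}{3}$)
$r \left(o{\left(T{\left(4,4 \right)} \right)} - 101\right) = \frac{\sqrt{15}}{4} \left(- \frac{1}{3} - 101\right) = \frac{\sqrt{15}}{4} \left(- \frac{304}{3}\right) = - \frac{76 \sqrt{15}}{3}$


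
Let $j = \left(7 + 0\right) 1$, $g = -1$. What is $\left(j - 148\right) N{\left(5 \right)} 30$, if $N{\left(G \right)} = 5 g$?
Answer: $21150$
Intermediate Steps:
$j = 7$ ($j = 7 \cdot 1 = 7$)
$N{\left(G \right)} = -5$ ($N{\left(G \right)} = 5 \left(-1\right) = -5$)
$\left(j - 148\right) N{\left(5 \right)} 30 = \left(7 - 148\right) \left(\left(-5\right) 30\right) = \left(-141\right) \left(-150\right) = 21150$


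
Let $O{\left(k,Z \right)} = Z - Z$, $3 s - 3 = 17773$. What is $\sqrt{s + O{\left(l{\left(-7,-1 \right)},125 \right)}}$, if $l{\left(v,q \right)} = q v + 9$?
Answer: $\frac{4 \sqrt{3333}}{3} \approx 76.976$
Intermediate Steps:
$l{\left(v,q \right)} = 9 + q v$
$s = \frac{17776}{3}$ ($s = 1 + \frac{1}{3} \cdot 17773 = 1 + \frac{17773}{3} = \frac{17776}{3} \approx 5925.3$)
$O{\left(k,Z \right)} = 0$
$\sqrt{s + O{\left(l{\left(-7,-1 \right)},125 \right)}} = \sqrt{\frac{17776}{3} + 0} = \sqrt{\frac{17776}{3}} = \frac{4 \sqrt{3333}}{3}$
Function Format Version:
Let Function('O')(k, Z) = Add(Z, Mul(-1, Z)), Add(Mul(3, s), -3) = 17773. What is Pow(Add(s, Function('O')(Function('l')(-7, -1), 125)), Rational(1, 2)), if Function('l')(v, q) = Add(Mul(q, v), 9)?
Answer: Mul(Rational(4, 3), Pow(3333, Rational(1, 2))) ≈ 76.976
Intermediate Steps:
Function('l')(v, q) = Add(9, Mul(q, v))
s = Rational(17776, 3) (s = Add(1, Mul(Rational(1, 3), 17773)) = Add(1, Rational(17773, 3)) = Rational(17776, 3) ≈ 5925.3)
Function('O')(k, Z) = 0
Pow(Add(s, Function('O')(Function('l')(-7, -1), 125)), Rational(1, 2)) = Pow(Add(Rational(17776, 3), 0), Rational(1, 2)) = Pow(Rational(17776, 3), Rational(1, 2)) = Mul(Rational(4, 3), Pow(3333, Rational(1, 2)))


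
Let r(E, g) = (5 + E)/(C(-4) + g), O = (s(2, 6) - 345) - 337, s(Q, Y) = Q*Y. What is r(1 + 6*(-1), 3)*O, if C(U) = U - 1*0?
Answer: 0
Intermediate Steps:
C(U) = U (C(U) = U + 0 = U)
O = -670 (O = (2*6 - 345) - 337 = (12 - 345) - 337 = -333 - 337 = -670)
r(E, g) = (5 + E)/(-4 + g)
r(1 + 6*(-1), 3)*O = ((5 + (1 + 6*(-1)))/(-4 + 3))*(-670) = ((5 + (1 - 6))/(-1))*(-670) = -(5 - 5)*(-670) = -1*0*(-670) = 0*(-670) = 0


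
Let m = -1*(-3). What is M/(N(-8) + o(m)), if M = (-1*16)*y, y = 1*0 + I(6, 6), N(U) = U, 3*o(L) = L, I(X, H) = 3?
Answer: 48/7 ≈ 6.8571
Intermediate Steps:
m = 3
o(L) = L/3
y = 3 (y = 1*0 + 3 = 0 + 3 = 3)
M = -48 (M = -1*16*3 = -16*3 = -48)
M/(N(-8) + o(m)) = -48/(-8 + (⅓)*3) = -48/(-8 + 1) = -48/(-7) = -48*(-⅐) = 48/7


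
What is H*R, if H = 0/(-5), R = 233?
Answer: 0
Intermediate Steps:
H = 0 (H = 0*(-⅕) = 0)
H*R = 0*233 = 0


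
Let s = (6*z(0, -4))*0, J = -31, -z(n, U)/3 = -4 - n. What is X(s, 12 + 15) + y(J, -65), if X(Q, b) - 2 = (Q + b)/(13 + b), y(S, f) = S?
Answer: -1133/40 ≈ -28.325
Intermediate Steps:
z(n, U) = 12 + 3*n (z(n, U) = -3*(-4 - n) = 12 + 3*n)
s = 0 (s = (6*(12 + 3*0))*0 = (6*(12 + 0))*0 = (6*12)*0 = 72*0 = 0)
X(Q, b) = 2 + (Q + b)/(13 + b)
X(s, 12 + 15) + y(J, -65) = (26 + 0 + 3*(12 + 15))/(13 + (12 + 15)) - 31 = (26 + 0 + 3*27)/(13 + 27) - 31 = (26 + 0 + 81)/40 - 31 = (1/40)*107 - 31 = 107/40 - 31 = -1133/40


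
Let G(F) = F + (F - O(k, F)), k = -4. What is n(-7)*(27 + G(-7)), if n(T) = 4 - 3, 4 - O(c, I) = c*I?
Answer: 37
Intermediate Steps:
O(c, I) = 4 - I*c (O(c, I) = 4 - c*I = 4 - I*c)
G(F) = -4 - 2*F (G(F) = F + (F - (4 - 1*F*(-4))) = F + (F - (4 + 4*F)) = F + (F + (-4 - 4*F)) = F + (-4 - 3*F) = -4 - 2*F)
n(T) = 1
n(-7)*(27 + G(-7)) = 1*(27 + (-4 - 2*(-7))) = 1*(27 + (-4 + 14)) = 1*(27 + 10) = 1*37 = 37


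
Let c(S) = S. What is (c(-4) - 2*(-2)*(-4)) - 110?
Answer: -130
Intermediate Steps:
(c(-4) - 2*(-2)*(-4)) - 110 = (-4 - 2*(-2)*(-4)) - 110 = (-4 + 4*(-4)) - 110 = (-4 - 16) - 110 = -20 - 110 = -130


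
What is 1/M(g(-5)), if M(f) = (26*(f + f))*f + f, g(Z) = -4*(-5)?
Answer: 1/20820 ≈ 4.8031e-5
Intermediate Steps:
g(Z) = 20
M(f) = f + 52*f² (M(f) = (26*(2*f))*f + f = (52*f)*f + f = 52*f² + f = f + 52*f²)
1/M(g(-5)) = 1/(20*(1 + 52*20)) = 1/(20*(1 + 1040)) = 1/(20*1041) = 1/20820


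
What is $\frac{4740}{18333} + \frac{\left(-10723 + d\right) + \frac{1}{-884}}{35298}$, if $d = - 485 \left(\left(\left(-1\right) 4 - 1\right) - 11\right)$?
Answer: $\frac{3699435893}{21187130328} \approx 0.17461$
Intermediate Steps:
$d = 7760$ ($d = - 485 \left(\left(-4 - 1\right) - 11\right) = - 485 \left(-5 - 11\right) = \left(-485\right) \left(-16\right) = 7760$)
$\frac{4740}{18333} + \frac{\left(-10723 + d\right) + \frac{1}{-884}}{35298} = \frac{4740}{18333} + \frac{\left(-10723 + 7760\right) + \frac{1}{-884}}{35298} = 4740 \cdot \frac{1}{18333} + \left(-2963 - \frac{1}{884}\right) \frac{1}{35298} = \frac{1580}{6111} - \frac{2619293}{31203432} = \frac{3699435893}{21187130328}$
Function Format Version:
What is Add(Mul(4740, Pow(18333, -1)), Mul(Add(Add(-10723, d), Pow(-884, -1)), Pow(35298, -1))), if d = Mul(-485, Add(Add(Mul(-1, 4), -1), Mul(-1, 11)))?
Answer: Rational(3699435893, 21187130328) ≈ 0.17461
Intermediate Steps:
d = 7760 (d = Mul(-485, Add(Add(-4, -1), -11)) = Mul(-485, Add(-5, -11)) = Mul(-485, -16) = 7760)
Add(Mul(4740, Pow(18333, -1)), Mul(Add(Add(-10723, d), Pow(-884, -1)), Pow(35298, -1))) = Add(Mul(4740, Pow(18333, -1)), Mul(Add(Add(-10723, 7760), Pow(-884, -1)), Pow(35298, -1))) = Add(Mul(4740, Rational(1, 18333)), Mul(Add(-2963, Rational(-1, 884)), Rational(1, 35298))) = Add(Rational(1580, 6111), Mul(Rational(-2619293, 884), Rational(1, 35298))) = Add(Rational(1580, 6111), Rational(-2619293, 31203432)) = Rational(3699435893, 21187130328)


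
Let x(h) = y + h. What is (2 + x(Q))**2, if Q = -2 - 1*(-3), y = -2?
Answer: 1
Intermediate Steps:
Q = 1 (Q = -2 + 3 = 1)
x(h) = -2 + h
(2 + x(Q))**2 = (2 + (-2 + 1))**2 = (2 - 1)**2 = 1**2 = 1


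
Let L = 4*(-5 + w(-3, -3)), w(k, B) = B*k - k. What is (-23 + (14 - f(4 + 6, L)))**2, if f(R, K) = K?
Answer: 1369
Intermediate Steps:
w(k, B) = -k + B*k
L = 28 (L = 4*(-5 - 3*(-1 - 3)) = 4*(-5 - 3*(-4)) = 4*(-5 + 12) = 4*7 = 28)
(-23 + (14 - f(4 + 6, L)))**2 = (-23 + (14 - 1*28))**2 = (-23 + (14 - 28))**2 = (-23 - 14)**2 = (-37)**2 = 1369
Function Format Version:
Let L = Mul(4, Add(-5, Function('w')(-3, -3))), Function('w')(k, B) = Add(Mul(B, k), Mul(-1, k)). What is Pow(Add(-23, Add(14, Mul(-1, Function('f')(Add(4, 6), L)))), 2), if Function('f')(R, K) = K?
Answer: 1369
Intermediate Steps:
Function('w')(k, B) = Add(Mul(-1, k), Mul(B, k))
L = 28 (L = Mul(4, Add(-5, Mul(-3, Add(-1, -3)))) = Mul(4, Add(-5, Mul(-3, -4))) = Mul(4, Add(-5, 12)) = Mul(4, 7) = 28)
Pow(Add(-23, Add(14, Mul(-1, Function('f')(Add(4, 6), L)))), 2) = Pow(Add(-23, Add(14, Mul(-1, 28))), 2) = Pow(Add(-23, Add(14, -28)), 2) = Pow(Add(-23, -14), 2) = Pow(-37, 2) = 1369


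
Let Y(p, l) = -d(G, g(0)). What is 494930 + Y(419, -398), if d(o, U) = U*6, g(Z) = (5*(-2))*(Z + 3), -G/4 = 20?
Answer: 495110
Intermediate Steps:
G = -80 (G = -4*20 = -80)
g(Z) = -30 - 10*Z (g(Z) = -10*(3 + Z) = -30 - 10*Z)
d(o, U) = 6*U
Y(p, l) = 180 (Y(p, l) = -6*(-30 - 10*0) = -6*(-30 + 0) = -6*(-30) = -1*(-180) = 180)
494930 + Y(419, -398) = 494930 + 180 = 495110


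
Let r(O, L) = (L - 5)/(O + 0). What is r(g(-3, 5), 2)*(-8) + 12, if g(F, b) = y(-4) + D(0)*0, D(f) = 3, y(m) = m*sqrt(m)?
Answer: 12 + 3*I ≈ 12.0 + 3.0*I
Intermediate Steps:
y(m) = m**(3/2)
g(F, b) = -8*I (g(F, b) = (-4)**(3/2) + 3*0 = -8*I + 0 = -8*I)
r(O, L) = (-5 + L)/O
r(g(-3, 5), 2)*(-8) + 12 = ((-5 + 2)/((-8*I)))*(-8) + 12 = ((I/8)*(-3))*(-8) + 12 = -3*I/8*(-8) + 12 = 3*I + 12 = 12 + 3*I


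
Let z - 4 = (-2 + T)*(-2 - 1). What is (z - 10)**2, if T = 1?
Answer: 9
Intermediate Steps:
z = 7 (z = 4 + (-2 + 1)*(-2 - 1) = 4 - 1*(-3) = 4 + 3 = 7)
(z - 10)**2 = (7 - 10)**2 = (-3)**2 = 9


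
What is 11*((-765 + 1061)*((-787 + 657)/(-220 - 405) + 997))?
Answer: 405863656/125 ≈ 3.2469e+6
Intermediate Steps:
11*((-765 + 1061)*((-787 + 657)/(-220 - 405) + 997)) = 11*(296*(-130/(-625) + 997)) = 11*(296*(-130*(-1/625) + 997)) = 11*(296*(26/125 + 997)) = 11*(296*(124651/125)) = 11*(36896696/125) = 405863656/125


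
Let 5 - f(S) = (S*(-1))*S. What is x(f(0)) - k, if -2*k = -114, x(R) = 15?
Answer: -42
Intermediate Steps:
f(S) = 5 + S² (f(S) = 5 - S*(-1)*S = 5 - (-S)*S = 5 - (-1)*S² = 5 + S²)
k = 57 (k = -½*(-114) = 57)
x(f(0)) - k = 15 - 1*57 = 15 - 57 = -42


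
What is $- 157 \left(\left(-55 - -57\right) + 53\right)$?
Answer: $-8635$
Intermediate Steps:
$- 157 \left(\left(-55 - -57\right) + 53\right) = - 157 \left(\left(-55 + 57\right) + 53\right) = - 157 \left(2 + 53\right) = \left(-157\right) 55 = -8635$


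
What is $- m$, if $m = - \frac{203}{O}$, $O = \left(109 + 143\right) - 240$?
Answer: $\frac{203}{12} \approx 16.917$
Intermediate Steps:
$O = 12$ ($O = 252 - 240 = 12$)
$m = - \frac{203}{12} \approx -16.917$
$- m = \left(-1\right) \left(- \frac{203}{12}\right) = \frac{203}{12}$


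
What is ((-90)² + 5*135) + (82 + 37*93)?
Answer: 12298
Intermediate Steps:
((-90)² + 5*135) + (82 + 37*93) = (8100 + 675) + (82 + 3441) = 8775 + 3523 = 12298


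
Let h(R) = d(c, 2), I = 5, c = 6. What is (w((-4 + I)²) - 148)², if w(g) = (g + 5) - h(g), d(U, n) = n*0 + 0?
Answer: 20164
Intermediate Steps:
d(U, n) = 0 (d(U, n) = 0 + 0 = 0)
h(R) = 0
w(g) = 5 + g (w(g) = (g + 5) - 1*0 = (5 + g) + 0 = 5 + g)
(w((-4 + I)²) - 148)² = ((5 + (-4 + 5)²) - 148)² = ((5 + 1²) - 148)² = ((5 + 1) - 148)² = (6 - 148)² = (-142)² = 20164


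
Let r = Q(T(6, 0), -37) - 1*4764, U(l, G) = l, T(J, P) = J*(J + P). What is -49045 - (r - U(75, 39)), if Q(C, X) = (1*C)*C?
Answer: -45502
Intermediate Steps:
Q(C, X) = C² (Q(C, X) = C*C = C²)
r = -3468 (r = (6*(6 + 0))² - 1*4764 = (6*6)² - 4764 = 36² - 4764 = 1296 - 4764 = -3468)
-49045 - (r - U(75, 39)) = -49045 - (-3468 - 1*75) = -49045 - (-3468 - 75) = -49045 - 1*(-3543) = -49045 + 3543 = -45502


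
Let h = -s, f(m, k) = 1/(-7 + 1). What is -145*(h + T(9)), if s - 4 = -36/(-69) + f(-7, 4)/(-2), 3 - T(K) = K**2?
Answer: 3305855/276 ≈ 11978.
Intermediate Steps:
T(K) = 3 - K**2
f(m, k) = -1/6 (f(m, k) = 1/(-6) = -1/6)
s = 1271/276 (s = 4 + (-36/(-69) - 1/6/(-2)) = 4 + (-36*(-1/69) - 1/6*(-1/2)) = 4 + (12/23 + 1/12) = 4 + 167/276 = 1271/276 ≈ 4.6051)
h = -1271/276 (h = -1*1271/276 = -1271/276 ≈ -4.6051)
-145*(h + T(9)) = -145*(-1271/276 + (3 - 1*9**2)) = -145*(-1271/276 + (3 - 1*81)) = -145*(-1271/276 + (3 - 81)) = -145*(-1271/276 - 78) = -145*(-22799/276) = 3305855/276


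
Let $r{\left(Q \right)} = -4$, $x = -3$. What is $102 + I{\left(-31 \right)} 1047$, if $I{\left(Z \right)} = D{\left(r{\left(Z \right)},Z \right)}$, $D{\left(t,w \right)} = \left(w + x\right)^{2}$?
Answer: $1210434$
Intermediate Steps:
$D{\left(t,w \right)} = \left(-3 + w\right)^{2}$ ($D{\left(t,w \right)} = \left(w - 3\right)^{2} = \left(-3 + w\right)^{2}$)
$I{\left(Z \right)} = \left(-3 + Z\right)^{2}$
$102 + I{\left(-31 \right)} 1047 = 102 + \left(-3 - 31\right)^{2} \cdot 1047 = 102 + \left(-34\right)^{2} \cdot 1047 = 102 + 1156 \cdot 1047 = 102 + 1210332 = 1210434$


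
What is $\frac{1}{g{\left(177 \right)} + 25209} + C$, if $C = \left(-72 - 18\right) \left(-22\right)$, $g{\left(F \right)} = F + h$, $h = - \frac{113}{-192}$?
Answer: $\frac{9650965692}{4874225} \approx 1980.0$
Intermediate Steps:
$h = \frac{113}{192}$ ($h = \left(-113\right) \left(- \frac{1}{192}\right) = \frac{113}{192} \approx 0.58854$)
$g{\left(F \right)} = \frac{113}{192} + F$ ($g{\left(F \right)} = F + \frac{113}{192} = \frac{113}{192} + F$)
$C = 1980$ ($C = \left(-90\right) \left(-22\right) = 1980$)
$\frac{1}{g{\left(177 \right)} + 25209} + C = \frac{1}{\left(\frac{113}{192} + 177\right) + 25209} + 1980 = \frac{1}{\frac{34097}{192} + 25209} + 1980 = \frac{1}{\frac{4874225}{192}} + 1980 = \frac{192}{4874225} + 1980 = \frac{9650965692}{4874225}$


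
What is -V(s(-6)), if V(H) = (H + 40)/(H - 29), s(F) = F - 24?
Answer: 10/59 ≈ 0.16949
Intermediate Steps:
s(F) = -24 + F
V(H) = (40 + H)/(-29 + H)
-V(s(-6)) = -(40 + (-24 - 6))/(-29 + (-24 - 6)) = -(40 - 30)/(-29 - 30) = -10/(-59) = -(-1)*10/59 = -1*(-10/59) = 10/59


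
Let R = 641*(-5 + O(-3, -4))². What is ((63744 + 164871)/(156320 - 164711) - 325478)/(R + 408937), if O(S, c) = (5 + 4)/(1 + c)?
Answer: -910438171/1258540917 ≈ -0.72341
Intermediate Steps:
O(S, c) = 9/(1 + c)
R = 41024 (R = 641*(-5 + 9/(1 - 4))² = 641*(-5 + 9/(-3))² = 641*(-5 + 9*(-⅓))² = 641*(-5 - 3)² = 641*(-8)² = 641*64 = 41024)
((63744 + 164871)/(156320 - 164711) - 325478)/(R + 408937) = ((63744 + 164871)/(156320 - 164711) - 325478)/(41024 + 408937) = (228615/(-8391) - 325478)/449961 = (228615*(-1/8391) - 325478)*(1/449961) = (-76205/2797 - 325478)*(1/449961) = -910438171/2797*1/449961 = -910438171/1258540917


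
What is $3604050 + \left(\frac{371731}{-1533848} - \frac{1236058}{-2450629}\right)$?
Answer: $\frac{13547237104542609985}{3758892390392} \approx 3.6041 \cdot 10^{6}$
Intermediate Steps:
$3604050 + \left(\frac{371731}{-1533848} - \frac{1236058}{-2450629}\right) = 3604050 + \left(371731 \left(- \frac{1}{1533848}\right) - - \frac{1236058}{2450629}\right) = 3604050 + \left(- \frac{371731}{1533848} + \frac{1236058}{2450629}\right) = 3604050 + \frac{984950322385}{3758892390392} = \frac{13547237104542609985}{3758892390392}$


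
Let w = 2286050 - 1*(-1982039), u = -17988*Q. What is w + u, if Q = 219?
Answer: 328717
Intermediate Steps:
u = -3939372 (u = -17988*219 = -3939372)
w = 4268089 (w = 2286050 + 1982039 = 4268089)
w + u = 4268089 - 3939372 = 328717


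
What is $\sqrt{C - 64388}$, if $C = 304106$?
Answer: $\sqrt{239718} \approx 489.61$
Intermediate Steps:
$\sqrt{C - 64388} = \sqrt{304106 - 64388} = \sqrt{239718}$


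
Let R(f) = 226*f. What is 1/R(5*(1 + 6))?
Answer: 1/7910 ≈ 0.00012642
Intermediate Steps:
1/R(5*(1 + 6)) = 1/(226*(5*(1 + 6))) = 1/(226*(5*7)) = 1/(226*35) = 1/7910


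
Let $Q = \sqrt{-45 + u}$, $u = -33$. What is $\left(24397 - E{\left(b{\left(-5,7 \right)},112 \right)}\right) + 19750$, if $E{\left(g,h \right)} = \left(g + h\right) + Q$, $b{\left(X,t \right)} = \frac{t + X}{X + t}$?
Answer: $44034 - i \sqrt{78} \approx 44034.0 - 8.8318 i$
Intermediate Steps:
$b{\left(X,t \right)} = 1$ ($b{\left(X,t \right)} = \frac{X + t}{X + t} = 1$)
$Q = i \sqrt{78}$ ($Q = \sqrt{-45 - 33} = \sqrt{-78} = i \sqrt{78} \approx 8.8318 i$)
$E{\left(g,h \right)} = g + h + i \sqrt{78}$ ($E{\left(g,h \right)} = \left(g + h\right) + i \sqrt{78} = g + h + i \sqrt{78}$)
$\left(24397 - E{\left(b{\left(-5,7 \right)},112 \right)}\right) + 19750 = \left(24397 - \left(1 + 112 + i \sqrt{78}\right)\right) + 19750 = \left(24397 - \left(113 + i \sqrt{78}\right)\right) + 19750 = \left(24284 - i \sqrt{78}\right) + 19750 = 44034 - i \sqrt{78}$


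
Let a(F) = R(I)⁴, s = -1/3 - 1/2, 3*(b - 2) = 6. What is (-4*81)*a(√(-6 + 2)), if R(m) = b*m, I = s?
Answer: -40000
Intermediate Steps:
b = 4 (b = 2 + (⅓)*6 = 2 + 2 = 4)
s = -⅚ (s = -1*⅓ - 1*½ = -⅓ - ½ = -⅚ ≈ -0.83333)
I = -⅚ ≈ -0.83333
R(m) = 4*m
a(F) = 10000/81 (a(F) = (4*(-⅚))⁴ = (-10/3)⁴ = 10000/81)
(-4*81)*a(√(-6 + 2)) = -4*81*(10000/81) = -324*10000/81 = -40000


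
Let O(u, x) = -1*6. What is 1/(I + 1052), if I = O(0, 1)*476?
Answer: -1/1804 ≈ -0.00055432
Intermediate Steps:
O(u, x) = -6
I = -2856 (I = -6*476 = -2856)
1/(I + 1052) = 1/(-2856 + 1052) = 1/(-1804) = -1/1804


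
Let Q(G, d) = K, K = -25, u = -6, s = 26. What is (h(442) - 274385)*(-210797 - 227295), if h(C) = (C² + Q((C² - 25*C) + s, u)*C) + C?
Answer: 39265747868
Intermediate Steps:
Q(G, d) = -25
h(C) = C² - 24*C (h(C) = (C² - 25*C) + C = C² - 24*C)
(h(442) - 274385)*(-210797 - 227295) = (442*(-24 + 442) - 274385)*(-210797 - 227295) = (442*418 - 274385)*(-438092) = (184756 - 274385)*(-438092) = -89629*(-438092) = 39265747868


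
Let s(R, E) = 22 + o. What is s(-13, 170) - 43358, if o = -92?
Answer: -43428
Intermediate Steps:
s(R, E) = -70 (s(R, E) = 22 - 92 = -70)
s(-13, 170) - 43358 = -70 - 43358 = -43428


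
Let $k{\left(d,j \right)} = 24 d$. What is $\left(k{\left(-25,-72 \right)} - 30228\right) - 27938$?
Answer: $-58766$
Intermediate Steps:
$\left(k{\left(-25,-72 \right)} - 30228\right) - 27938 = \left(24 \left(-25\right) - 30228\right) - 27938 = \left(-600 - 30228\right) - 27938 = -30828 - 27938 = -58766$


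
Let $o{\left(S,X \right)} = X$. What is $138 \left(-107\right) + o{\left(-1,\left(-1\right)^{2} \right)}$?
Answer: $-14765$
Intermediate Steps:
$138 \left(-107\right) + o{\left(-1,\left(-1\right)^{2} \right)} = 138 \left(-107\right) + \left(-1\right)^{2} = -14766 + 1 = -14765$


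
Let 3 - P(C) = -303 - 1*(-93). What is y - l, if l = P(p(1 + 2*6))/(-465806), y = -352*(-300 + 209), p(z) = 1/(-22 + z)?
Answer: 14920698005/465806 ≈ 32032.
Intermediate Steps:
P(C) = 213 (P(C) = 3 - (-303 - 1*(-93)) = 3 - (-303 + 93) = 3 - 1*(-210) = 3 + 210 = 213)
y = 32032 (y = -352*(-91) = 32032)
l = -213/465806 (l = 213/(-465806) = 213*(-1/465806) = -213/465806 ≈ -0.00045727)
y - l = 32032 - 1*(-213/465806) = 32032 + 213/465806 = 14920698005/465806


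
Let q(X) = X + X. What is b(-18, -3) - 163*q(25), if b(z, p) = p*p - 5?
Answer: -8146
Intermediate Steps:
b(z, p) = -5 + p² (b(z, p) = p² - 5 = -5 + p²)
q(X) = 2*X
b(-18, -3) - 163*q(25) = (-5 + (-3)²) - 326*25 = (-5 + 9) - 163*50 = 4 - 8150 = -8146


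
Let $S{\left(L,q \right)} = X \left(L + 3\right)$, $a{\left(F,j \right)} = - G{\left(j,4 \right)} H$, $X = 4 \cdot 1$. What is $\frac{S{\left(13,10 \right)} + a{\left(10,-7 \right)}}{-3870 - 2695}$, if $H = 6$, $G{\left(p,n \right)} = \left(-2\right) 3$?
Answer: $- \frac{20}{1313} \approx -0.015232$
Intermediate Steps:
$G{\left(p,n \right)} = -6$
$X = 4$
$a{\left(F,j \right)} = 36$ ($a{\left(F,j \right)} = \left(-1\right) \left(-6\right) 6 = 6 \cdot 6 = 36$)
$S{\left(L,q \right)} = 12 + 4 L$ ($S{\left(L,q \right)} = 4 \left(L + 3\right) = 4 \left(3 + L\right) = 12 + 4 L$)
$\frac{S{\left(13,10 \right)} + a{\left(10,-7 \right)}}{-3870 - 2695} = \frac{\left(12 + 4 \cdot 13\right) + 36}{-3870 - 2695} = \frac{\left(12 + 52\right) + 36}{-6565} = \left(64 + 36\right) \left(- \frac{1}{6565}\right) = 100 \left(- \frac{1}{6565}\right) = - \frac{20}{1313}$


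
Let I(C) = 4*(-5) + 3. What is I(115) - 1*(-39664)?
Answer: 39647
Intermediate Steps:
I(C) = -17 (I(C) = -20 + 3 = -17)
I(115) - 1*(-39664) = -17 - 1*(-39664) = -17 + 39664 = 39647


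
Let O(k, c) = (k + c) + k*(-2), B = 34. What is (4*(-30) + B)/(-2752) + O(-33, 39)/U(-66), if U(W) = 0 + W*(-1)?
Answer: 395/352 ≈ 1.1222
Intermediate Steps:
O(k, c) = c - k (O(k, c) = (c + k) - 2*k = c - k)
U(W) = -W (U(W) = 0 - W = -W)
(4*(-30) + B)/(-2752) + O(-33, 39)/U(-66) = (4*(-30) + 34)/(-2752) + (39 - 1*(-33))/((-1*(-66))) = (-120 + 34)*(-1/2752) + (39 + 33)/66 = -86*(-1/2752) + 72*(1/66) = 1/32 + 12/11 = 395/352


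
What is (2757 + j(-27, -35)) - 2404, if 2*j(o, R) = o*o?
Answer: 1435/2 ≈ 717.50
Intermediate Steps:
j(o, R) = o**2/2 (j(o, R) = (o*o)/2 = o**2/2)
(2757 + j(-27, -35)) - 2404 = (2757 + (1/2)*(-27)**2) - 2404 = (2757 + (1/2)*729) - 2404 = (2757 + 729/2) - 2404 = 6243/2 - 2404 = 1435/2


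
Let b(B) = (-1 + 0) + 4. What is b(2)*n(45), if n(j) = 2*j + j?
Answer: 405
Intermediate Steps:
b(B) = 3 (b(B) = -1 + 4 = 3)
n(j) = 3*j
b(2)*n(45) = 3*(3*45) = 3*135 = 405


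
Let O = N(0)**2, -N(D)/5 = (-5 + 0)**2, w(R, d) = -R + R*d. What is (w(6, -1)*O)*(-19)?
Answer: 3562500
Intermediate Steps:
N(D) = -125 (N(D) = -5*(-5 + 0)**2 = -5*(-5)**2 = -5*25 = -125)
O = 15625 (O = (-125)**2 = 15625)
(w(6, -1)*O)*(-19) = ((6*(-1 - 1))*15625)*(-19) = ((6*(-2))*15625)*(-19) = -12*15625*(-19) = -187500*(-19) = 3562500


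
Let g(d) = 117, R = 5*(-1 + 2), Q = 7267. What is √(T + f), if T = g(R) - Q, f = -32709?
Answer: I*√39859 ≈ 199.65*I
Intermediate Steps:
R = 5 (R = 5*1 = 5)
T = -7150 (T = 117 - 1*7267 = 117 - 7267 = -7150)
√(T + f) = √(-7150 - 32709) = √(-39859) = I*√39859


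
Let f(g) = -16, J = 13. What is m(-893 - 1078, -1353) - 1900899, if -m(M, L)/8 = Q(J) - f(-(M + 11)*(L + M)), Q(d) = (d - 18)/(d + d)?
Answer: -24713331/13 ≈ -1.9010e+6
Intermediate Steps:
Q(d) = (-18 + d)/(2*d) (Q(d) = (-18 + d)/((2*d)) = (-18 + d)*(1/(2*d)) = (-18 + d)/(2*d))
m(M, L) = -1644/13 (m(M, L) = -8*((½)*(-18 + 13)/13 - 1*(-16)) = -8*((½)*(1/13)*(-5) + 16) = -8*(-5/26 + 16) = -8*411/26 = -1644/13)
m(-893 - 1078, -1353) - 1900899 = -1644/13 - 1900899 = -24713331/13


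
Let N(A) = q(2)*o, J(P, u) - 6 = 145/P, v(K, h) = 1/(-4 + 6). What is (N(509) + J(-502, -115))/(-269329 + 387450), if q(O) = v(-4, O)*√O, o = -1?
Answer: 2867/59296742 - √2/236242 ≈ 4.2364e-5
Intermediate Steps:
v(K, h) = ½ (v(K, h) = 1/2 = ½)
q(O) = √O/2
J(P, u) = 6 + 145/P
N(A) = -√2/2 (N(A) = (√2/2)*(-1) = -√2/2)
(N(509) + J(-502, -115))/(-269329 + 387450) = (-√2/2 + (6 + 145/(-502)))/(-269329 + 387450) = (-√2/2 + (6 + 145*(-1/502)))/118121 = (-√2/2 + (6 - 145/502))*(1/118121) = (-√2/2 + 2867/502)*(1/118121) = (2867/502 - √2/2)*(1/118121) = 2867/59296742 - √2/236242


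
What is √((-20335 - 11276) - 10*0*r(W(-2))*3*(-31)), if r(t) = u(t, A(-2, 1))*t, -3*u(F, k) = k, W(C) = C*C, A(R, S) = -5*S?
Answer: I*√31611 ≈ 177.79*I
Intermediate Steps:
W(C) = C²
u(F, k) = -k/3
r(t) = 5*t/3 (r(t) = (-(-5)/3)*t = (-⅓*(-5))*t = 5*t/3)
√((-20335 - 11276) - 10*0*r(W(-2))*3*(-31)) = √((-20335 - 11276) - 10*0*((5/3)*(-2)²)*3*(-31)) = √(-31611 - 10*0*((5/3)*4)*3*(-31)) = √(-31611 - 10*0*(20/3)*3*(-31)) = √(-31611 - 0*3*(-31)) = √(-31611 - 10*0*(-31)) = √(-31611 + 0*(-31)) = √(-31611 + 0) = √(-31611) = I*√31611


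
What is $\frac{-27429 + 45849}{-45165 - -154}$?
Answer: $- \frac{18420}{45011} \approx -0.40923$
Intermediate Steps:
$\frac{-27429 + 45849}{-45165 - -154} = \frac{18420}{-45165 + 154} = \frac{18420}{-45011} = 18420 \left(- \frac{1}{45011}\right) = - \frac{18420}{45011}$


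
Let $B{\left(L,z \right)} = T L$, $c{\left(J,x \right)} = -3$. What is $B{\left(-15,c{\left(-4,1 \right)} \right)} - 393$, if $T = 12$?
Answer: $-573$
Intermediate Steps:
$B{\left(L,z \right)} = 12 L$
$B{\left(-15,c{\left(-4,1 \right)} \right)} - 393 = 12 \left(-15\right) - 393 = -180 - 393 = -573$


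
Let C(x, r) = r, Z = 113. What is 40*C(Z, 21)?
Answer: 840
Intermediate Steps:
40*C(Z, 21) = 40*21 = 840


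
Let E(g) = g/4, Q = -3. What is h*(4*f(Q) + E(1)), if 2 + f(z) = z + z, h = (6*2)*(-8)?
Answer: 3048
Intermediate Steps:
h = -96 (h = 12*(-8) = -96)
E(g) = g/4 (E(g) = g*(¼) = g/4)
f(z) = -2 + 2*z (f(z) = -2 + (z + z) = -2 + 2*z)
h*(4*f(Q) + E(1)) = -96*(4*(-2 + 2*(-3)) + (¼)*1) = -96*(4*(-2 - 6) + ¼) = -96*(4*(-8) + ¼) = -96*(-32 + ¼) = -96*(-127/4) = 3048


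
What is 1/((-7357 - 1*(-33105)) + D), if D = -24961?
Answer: 1/787 ≈ 0.0012706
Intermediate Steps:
1/((-7357 - 1*(-33105)) + D) = 1/((-7357 - 1*(-33105)) - 24961) = 1/((-7357 + 33105) - 24961) = 1/(25748 - 24961) = 1/787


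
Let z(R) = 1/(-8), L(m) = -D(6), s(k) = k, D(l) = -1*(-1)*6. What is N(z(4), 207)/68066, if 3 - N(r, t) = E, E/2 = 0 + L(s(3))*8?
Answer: 99/68066 ≈ 0.0014545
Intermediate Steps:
D(l) = 6 (D(l) = 1*6 = 6)
L(m) = -6 (L(m) = -1*6 = -6)
z(R) = -⅛
E = -96 (E = 2*(0 - 6*8) = 2*(0 - 48) = 2*(-48) = -96)
N(r, t) = 99 (N(r, t) = 3 - 1*(-96) = 3 + 96 = 99)
N(z(4), 207)/68066 = 99/68066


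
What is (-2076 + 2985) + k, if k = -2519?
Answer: -1610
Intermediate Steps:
(-2076 + 2985) + k = (-2076 + 2985) - 2519 = 909 - 2519 = -1610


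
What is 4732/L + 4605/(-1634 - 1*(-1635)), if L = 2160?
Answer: 2487883/540 ≈ 4607.2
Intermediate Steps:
4732/L + 4605/(-1634 - 1*(-1635)) = 4732/2160 + 4605/(-1634 - 1*(-1635)) = 4732*(1/2160) + 4605/(-1634 + 1635) = 1183/540 + 4605/1 = 1183/540 + 4605*1 = 1183/540 + 4605 = 2487883/540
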